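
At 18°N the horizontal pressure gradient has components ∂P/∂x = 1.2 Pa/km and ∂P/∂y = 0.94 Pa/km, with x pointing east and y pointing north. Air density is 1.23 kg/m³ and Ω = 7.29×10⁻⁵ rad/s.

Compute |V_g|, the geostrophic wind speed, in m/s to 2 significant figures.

28 m/s

Coriolis parameter at 18°N:
f = 2Ω sin φ = 2 × 7.29×10⁻⁵ × sin 18° = 4.51×10⁻⁵ s⁻¹
Component geostrophic relations (x east, y north):
u_g = −(1/(fρ)) ∂P/∂y,  v_g = (1/(fρ)) ∂P/∂x
u_g = −(0.94×10⁻³)/(4.51×10⁻⁵ × 1.23) = −17.0 m/s;  v_g = (1.2×10⁻³)/(4.51×10⁻⁵ × 1.23) = 21.7 m/s
|V_g| = √(u_g² + v_g²) = 27.5 m/s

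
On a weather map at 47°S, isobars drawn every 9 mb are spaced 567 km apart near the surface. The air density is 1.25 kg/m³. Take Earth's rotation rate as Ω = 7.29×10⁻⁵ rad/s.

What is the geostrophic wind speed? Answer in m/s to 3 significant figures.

Coriolis parameter at 47°S:
f = 2Ω sin φ = 2 × 7.29×10⁻⁵ × sin 47° = 1.07×10⁻⁴ s⁻¹
Pressure gradient: |∂P/∂n| = 900 Pa / 567000 m = 1.59×10⁻³ Pa/m
Geostrophic balance (pressure-gradient force = Coriolis force):
V_g = (1/(fρ)) |∂P/∂n| = 1.59×10⁻³ / (1.07×10⁻⁴ × 1.25) = 11.9 m/s

11.9 m/s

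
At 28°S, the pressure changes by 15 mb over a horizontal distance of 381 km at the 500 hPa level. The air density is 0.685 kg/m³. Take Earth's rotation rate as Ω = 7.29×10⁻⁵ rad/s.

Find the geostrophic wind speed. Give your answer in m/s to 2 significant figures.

84 m/s

Coriolis parameter at 28°S:
f = 2Ω sin φ = 2 × 7.29×10⁻⁵ × sin 28° = 6.84×10⁻⁵ s⁻¹
Pressure gradient: |∂P/∂n| = 1500 Pa / 381000 m = 3.94×10⁻³ Pa/m
Geostrophic balance (pressure-gradient force = Coriolis force):
V_g = (1/(fρ)) |∂P/∂n| = 3.94×10⁻³ / (6.84×10⁻⁵ × 0.685) = 84.0 m/s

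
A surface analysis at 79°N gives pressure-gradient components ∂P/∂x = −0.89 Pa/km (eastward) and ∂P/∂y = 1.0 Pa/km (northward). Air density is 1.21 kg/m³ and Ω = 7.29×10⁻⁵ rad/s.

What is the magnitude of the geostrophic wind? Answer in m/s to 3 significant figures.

7.73 m/s

Coriolis parameter at 79°N:
f = 2Ω sin φ = 2 × 7.29×10⁻⁵ × sin 79° = 1.43×10⁻⁴ s⁻¹
Component geostrophic relations (x east, y north):
u_g = −(1/(fρ)) ∂P/∂y,  v_g = (1/(fρ)) ∂P/∂x
u_g = −(1.0×10⁻³)/(1.43×10⁻⁴ × 1.21) = −5.77 m/s;  v_g = (−0.89×10⁻³)/(1.43×10⁻⁴ × 1.21) = −5.14 m/s
|V_g| = √(u_g² + v_g²) = 7.73 m/s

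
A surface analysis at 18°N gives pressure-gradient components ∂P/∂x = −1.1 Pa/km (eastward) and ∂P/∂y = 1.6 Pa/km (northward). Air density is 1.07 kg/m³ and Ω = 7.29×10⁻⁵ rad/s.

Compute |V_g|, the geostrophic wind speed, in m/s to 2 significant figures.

40 m/s

Coriolis parameter at 18°N:
f = 2Ω sin φ = 2 × 7.29×10⁻⁵ × sin 18° = 4.51×10⁻⁵ s⁻¹
Component geostrophic relations (x east, y north):
u_g = −(1/(fρ)) ∂P/∂y,  v_g = (1/(fρ)) ∂P/∂x
u_g = −(1.6×10⁻³)/(4.51×10⁻⁵ × 1.07) = −33.2 m/s;  v_g = (−1.1×10⁻³)/(4.51×10⁻⁵ × 1.07) = −22.8 m/s
|V_g| = √(u_g² + v_g²) = 40.3 m/s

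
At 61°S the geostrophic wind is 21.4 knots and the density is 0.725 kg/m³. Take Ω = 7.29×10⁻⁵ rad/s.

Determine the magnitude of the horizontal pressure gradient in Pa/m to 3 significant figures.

1.02×10⁻³ Pa/m

Coriolis parameter at 61°S:
f = 2Ω sin φ = 2 × 7.29×10⁻⁵ × sin 61° = 1.28×10⁻⁴ s⁻¹
Wind speed in SI: 21.4 knots = 11.0 m/s
Geostrophic balance rearranged: |∂P/∂n| = f ρ V_g
|∂P/∂n| = 1.28×10⁻⁴ × 0.725 × 11.0 = 1.02×10⁻³ Pa/m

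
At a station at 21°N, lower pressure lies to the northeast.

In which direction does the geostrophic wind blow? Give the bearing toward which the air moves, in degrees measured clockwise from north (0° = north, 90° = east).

135°

The pressure-gradient force points toward the northeast (bearing 045°).
Geostrophic balance: in the Northern Hemisphere the Coriolis force deflects motion to the right, so the geostrophic wind blows 90° to the right of the pressure-gradient force (low pressure on the left).
Rotating 045° by 90° clockwise gives 135° — the wind blows toward the southeast.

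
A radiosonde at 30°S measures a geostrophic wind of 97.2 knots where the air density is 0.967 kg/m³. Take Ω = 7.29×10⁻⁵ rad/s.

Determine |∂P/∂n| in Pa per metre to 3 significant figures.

Coriolis parameter at 30°S:
f = 2Ω sin φ = 2 × 7.29×10⁻⁵ × sin 30° = 7.29×10⁻⁵ s⁻¹
Wind speed in SI: 97.2 knots = 50.0 m/s
Geostrophic balance rearranged: |∂P/∂n| = f ρ V_g
|∂P/∂n| = 7.29×10⁻⁵ × 0.967 × 50.0 = 3.52×10⁻³ Pa/m

3.52×10⁻³ Pa/m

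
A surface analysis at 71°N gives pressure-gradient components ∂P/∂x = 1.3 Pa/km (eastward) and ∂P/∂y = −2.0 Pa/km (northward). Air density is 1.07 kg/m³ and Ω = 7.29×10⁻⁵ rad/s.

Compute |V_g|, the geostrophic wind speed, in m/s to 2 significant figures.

16 m/s

Coriolis parameter at 71°N:
f = 2Ω sin φ = 2 × 7.29×10⁻⁵ × sin 71° = 1.38×10⁻⁴ s⁻¹
Component geostrophic relations (x east, y north):
u_g = −(1/(fρ)) ∂P/∂y,  v_g = (1/(fρ)) ∂P/∂x
u_g = −(−2.0×10⁻³)/(1.38×10⁻⁴ × 1.07) = 13.6 m/s;  v_g = (1.3×10⁻³)/(1.38×10⁻⁴ × 1.07) = 8.81 m/s
|V_g| = √(u_g² + v_g²) = 16.2 m/s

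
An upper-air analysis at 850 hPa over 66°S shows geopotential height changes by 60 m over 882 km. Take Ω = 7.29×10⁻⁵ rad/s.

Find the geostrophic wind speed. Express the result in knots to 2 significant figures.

Coriolis parameter at 66°S:
f = 2Ω sin φ = 2 × 7.29×10⁻⁵ × sin 66° = 1.33×10⁻⁴ s⁻¹
Height gradient: |∂Z/∂n| = 60 m / 882000 m = 6.80×10⁻⁵
On a pressure surface, geostrophic balance gives V_g = (g/f)|∂Z/∂n|:
V_g = 9.81 × 6.80×10⁻⁵ / 1.33×10⁻⁴ = 5.01 m/s
Converting: 5.01 m/s × 1.944 = 9.7 knots

9.7 knots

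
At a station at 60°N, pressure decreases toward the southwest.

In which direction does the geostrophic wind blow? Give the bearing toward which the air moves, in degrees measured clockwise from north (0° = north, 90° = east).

The pressure-gradient force points toward the southwest (bearing 225°).
Geostrophic balance: in the Northern Hemisphere the Coriolis force deflects motion to the right, so the geostrophic wind blows 90° to the right of the pressure-gradient force (low pressure on the left).
Rotating 225° by 90° clockwise gives 315° — the wind blows toward the northwest.

315°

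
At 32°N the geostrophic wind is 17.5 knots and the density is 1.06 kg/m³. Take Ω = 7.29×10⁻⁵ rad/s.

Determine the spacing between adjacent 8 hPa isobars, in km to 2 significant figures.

1100 km

Coriolis parameter at 32°N:
f = 2Ω sin φ = 2 × 7.29×10⁻⁵ × sin 32° = 7.73×10⁻⁵ s⁻¹
Wind speed in SI: 17.5 knots = 9.00 m/s
Geostrophic balance rearranged: |∂P/∂n| = f ρ V_g
|∂P/∂n| = 7.73×10⁻⁵ × 1.06 × 9.00 = 7.37×10⁻⁴ Pa/m
Isobar spacing: Δn = ΔP/|∂P/∂n| = 800 Pa / 7.37×10⁻⁴ Pa/m = 1085027 m ≈ 1100 km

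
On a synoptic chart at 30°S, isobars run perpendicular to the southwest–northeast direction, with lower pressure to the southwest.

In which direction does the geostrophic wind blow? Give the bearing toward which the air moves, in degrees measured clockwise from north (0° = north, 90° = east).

135°

The pressure-gradient force points toward the southwest (bearing 225°).
Geostrophic balance: in the Southern Hemisphere the Coriolis force deflects motion to the left, so the geostrophic wind blows 90° to the left of the pressure-gradient force (low pressure on the right).
Rotating 225° by 90° counterclockwise gives 135° — the wind blows toward the southeast.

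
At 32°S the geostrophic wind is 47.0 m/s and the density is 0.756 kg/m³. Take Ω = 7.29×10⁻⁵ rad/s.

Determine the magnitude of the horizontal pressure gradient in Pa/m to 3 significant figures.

Coriolis parameter at 32°S:
f = 2Ω sin φ = 2 × 7.29×10⁻⁵ × sin 32° = 7.73×10⁻⁵ s⁻¹
Geostrophic balance rearranged: |∂P/∂n| = f ρ V_g
|∂P/∂n| = 7.73×10⁻⁵ × 0.756 × 47.0 = 2.75×10⁻³ Pa/m

2.75×10⁻³ Pa/m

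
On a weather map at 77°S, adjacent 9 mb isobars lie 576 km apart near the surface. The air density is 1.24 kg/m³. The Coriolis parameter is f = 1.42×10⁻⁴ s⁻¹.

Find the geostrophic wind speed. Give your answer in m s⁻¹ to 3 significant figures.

8.87 m s⁻¹

Pressure gradient: |∂P/∂n| = 900 Pa / 576000 m = 1.56×10⁻³ Pa/m
Geostrophic balance (pressure-gradient force = Coriolis force):
V_g = (1/(fρ)) |∂P/∂n| = 1.56×10⁻³ / (1.42×10⁻⁴ × 1.24) = 8.87 m/s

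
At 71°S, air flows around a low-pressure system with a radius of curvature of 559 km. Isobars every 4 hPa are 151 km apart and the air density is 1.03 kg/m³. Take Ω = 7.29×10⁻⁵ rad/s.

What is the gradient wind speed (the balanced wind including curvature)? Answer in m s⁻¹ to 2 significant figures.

16 m s⁻¹

Coriolis parameter at 71°S:
f = 2Ω sin φ = 2 × 7.29×10⁻⁵ × sin 71° = 1.38×10⁻⁴ s⁻¹
Pressure gradient: |∂P/∂n| = 400 Pa / 151000 m = 2.65×10⁻³ Pa/m
Geostrophic speed: V_g = |∂P/∂n|/(fρ) = 2.65×10⁻³/(1.38×10⁻⁴ × 1.03) = 18.7 m/s
Around a low, centrifugal force acts outward with Coriolis, so pressure-gradient force balances both:
(1/ρ)|∂P/∂n| = fV + V²/R  →  V² + fR·V − fR·V_g = 0
With fR = 1.38×10⁻⁴ × 559×10³ m = 77.1 m/s:
V = [−fR + √((fR)² + 4 fR V_g)]/2 = [−77.1 + √(77.1² + 4×77.1×18.7)]/2 = 15.5 m/s
Subgeostrophic (V < V_g = 18.7 m/s), as expected around a low.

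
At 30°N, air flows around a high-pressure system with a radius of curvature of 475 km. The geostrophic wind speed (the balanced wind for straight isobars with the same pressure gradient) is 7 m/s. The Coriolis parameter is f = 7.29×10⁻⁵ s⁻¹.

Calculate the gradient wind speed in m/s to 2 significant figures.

9.7 m/s

Around a high, pressure-gradient force acts outward with centrifugal, so Coriolis balances both:
fV = (1/ρ)|∂P/∂n| + V²/R  →  V² − fR·V + fR·V_g = 0
With fR = 7.29×10⁻⁵ × 475×10³ m = 34.6 m/s:
V = [fR − √((fR)² − 4 fR V_g)]/2 = [34.6 − √(34.6² − 4×34.6×7)]/2 = 9.74 m/s
Supergeostrophic (V > V_g = 7 m/s), as expected around a high.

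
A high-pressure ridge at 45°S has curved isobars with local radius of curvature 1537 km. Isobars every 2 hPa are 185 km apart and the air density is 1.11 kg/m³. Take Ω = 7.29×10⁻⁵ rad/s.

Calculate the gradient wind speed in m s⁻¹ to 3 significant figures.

10.1 m s⁻¹

Coriolis parameter at 45°S:
f = 2Ω sin φ = 2 × 7.29×10⁻⁵ × sin 45° = 1.03×10⁻⁴ s⁻¹
Pressure gradient: |∂P/∂n| = 200 Pa / 185000 m = 1.08×10⁻³ Pa/m
Geostrophic speed: V_g = |∂P/∂n|/(fρ) = 1.08×10⁻³/(1.03×10⁻⁴ × 1.11) = 9.45 m/s
Around a high, pressure-gradient force acts outward with centrifugal, so Coriolis balances both:
fV = (1/ρ)|∂P/∂n| + V²/R  →  V² − fR·V + fR·V_g = 0
With fR = 1.03×10⁻⁴ × 1537×10³ m = 158 m/s:
V = [fR − √((fR)² − 4 fR V_g)]/2 = [158 − √(158² − 4×158×9.45)]/2 = 10.1 m/s
Supergeostrophic (V > V_g = 9.45 m/s), as expected around a high.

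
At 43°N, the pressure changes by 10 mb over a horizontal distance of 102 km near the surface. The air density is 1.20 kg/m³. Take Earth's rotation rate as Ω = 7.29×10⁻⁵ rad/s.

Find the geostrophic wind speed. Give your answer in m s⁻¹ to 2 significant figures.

Coriolis parameter at 43°N:
f = 2Ω sin φ = 2 × 7.29×10⁻⁵ × sin 43° = 9.94×10⁻⁵ s⁻¹
Pressure gradient: |∂P/∂n| = 1000 Pa / 102000 m = 9.80×10⁻³ Pa/m
Geostrophic balance (pressure-gradient force = Coriolis force):
V_g = (1/(fρ)) |∂P/∂n| = 9.80×10⁻³ / (9.94×10⁻⁵ × 1.20) = 82.2 m/s

82 m s⁻¹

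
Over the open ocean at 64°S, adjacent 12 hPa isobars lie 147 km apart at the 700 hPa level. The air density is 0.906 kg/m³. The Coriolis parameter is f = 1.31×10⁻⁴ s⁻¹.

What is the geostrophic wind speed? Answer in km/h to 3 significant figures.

Pressure gradient: |∂P/∂n| = 1200 Pa / 147000 m = 8.16×10⁻³ Pa/m
Geostrophic balance (pressure-gradient force = Coriolis force):
V_g = (1/(fρ)) |∂P/∂n| = 8.16×10⁻³ / (1.31×10⁻⁴ × 0.906) = 68.8 m/s
Converting: 68.8 m/s × 3.6 = 248 km/h

248 km/h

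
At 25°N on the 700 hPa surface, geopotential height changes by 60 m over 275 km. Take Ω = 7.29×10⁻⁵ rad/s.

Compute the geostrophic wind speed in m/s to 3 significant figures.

Coriolis parameter at 25°N:
f = 2Ω sin φ = 2 × 7.29×10⁻⁵ × sin 25° = 6.16×10⁻⁵ s⁻¹
Height gradient: |∂Z/∂n| = 60 m / 275000 m = 2.18×10⁻⁴
On a pressure surface, geostrophic balance gives V_g = (g/f)|∂Z/∂n|:
V_g = 9.81 × 2.18×10⁻⁴ / 6.16×10⁻⁵ = 34.7 m/s

34.7 m/s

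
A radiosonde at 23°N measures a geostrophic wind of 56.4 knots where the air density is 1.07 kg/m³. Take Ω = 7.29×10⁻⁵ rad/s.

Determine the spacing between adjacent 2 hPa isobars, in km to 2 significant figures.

Coriolis parameter at 23°N:
f = 2Ω sin φ = 2 × 7.29×10⁻⁵ × sin 23° = 5.70×10⁻⁵ s⁻¹
Wind speed in SI: 56.4 knots = 29.0 m/s
Geostrophic balance rearranged: |∂P/∂n| = f ρ V_g
|∂P/∂n| = 5.70×10⁻⁵ × 1.07 × 29.0 = 1.77×10⁻³ Pa/m
Isobar spacing: Δn = ΔP/|∂P/∂n| = 200 Pa / 1.77×10⁻³ Pa/m = 113082 m ≈ 110 km

110 km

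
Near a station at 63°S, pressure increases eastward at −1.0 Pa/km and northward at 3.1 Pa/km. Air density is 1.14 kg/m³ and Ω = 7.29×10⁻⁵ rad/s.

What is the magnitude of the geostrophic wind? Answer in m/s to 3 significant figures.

Coriolis parameter at 63°S:
f = 2Ω sin φ = 2 × 7.29×10⁻⁵ × sin 63° = 1.30×10⁻⁴ s⁻¹
In the Southern Hemisphere f is negative: f = −1.30×10⁻⁴ s⁻¹.
Component geostrophic relations (x east, y north):
u_g = −(1/(fρ)) ∂P/∂y,  v_g = (1/(fρ)) ∂P/∂x
u_g = −(3.1×10⁻³)/(−1.30×10⁻⁴ × 1.14) = 20.9 m/s;  v_g = (−1.0×10⁻³)/(−1.30×10⁻⁴ × 1.14) = 6.75 m/s
|V_g| = √(u_g² + v_g²) = 22.0 m/s

22.0 m/s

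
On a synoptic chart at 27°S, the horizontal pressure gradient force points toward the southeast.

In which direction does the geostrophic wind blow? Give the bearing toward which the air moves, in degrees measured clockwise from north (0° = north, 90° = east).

The pressure-gradient force points toward the southeast (bearing 135°).
Geostrophic balance: in the Southern Hemisphere the Coriolis force deflects motion to the left, so the geostrophic wind blows 90° to the left of the pressure-gradient force (low pressure on the right).
Rotating 135° by 90° counterclockwise gives 045° — the wind blows toward the northeast.

045°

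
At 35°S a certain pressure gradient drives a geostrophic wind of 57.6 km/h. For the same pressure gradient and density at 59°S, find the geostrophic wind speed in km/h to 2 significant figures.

39 km/h

With the same pressure gradient and density, V_g ∝ 1/f ∝ 1/sin φ.
V₂ = V₁ · sin φ₁ / sin φ₂ = 57.6 × sin 35° / sin 59°
V₂ = 57.6 × 0.5736/0.8572 = 39 km/h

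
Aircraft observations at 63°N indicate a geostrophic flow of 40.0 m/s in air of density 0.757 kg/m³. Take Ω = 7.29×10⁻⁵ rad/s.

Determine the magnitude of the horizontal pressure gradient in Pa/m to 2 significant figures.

3.9×10⁻³ Pa/m

Coriolis parameter at 63°N:
f = 2Ω sin φ = 2 × 7.29×10⁻⁵ × sin 63° = 1.30×10⁻⁴ s⁻¹
Geostrophic balance rearranged: |∂P/∂n| = f ρ V_g
|∂P/∂n| = 1.30×10⁻⁴ × 0.757 × 40.0 = 3.93×10⁻³ Pa/m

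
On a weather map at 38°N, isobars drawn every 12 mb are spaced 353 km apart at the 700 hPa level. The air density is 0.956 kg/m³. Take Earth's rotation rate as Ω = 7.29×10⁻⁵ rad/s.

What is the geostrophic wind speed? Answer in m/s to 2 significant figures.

Coriolis parameter at 38°N:
f = 2Ω sin φ = 2 × 7.29×10⁻⁵ × sin 38° = 8.98×10⁻⁵ s⁻¹
Pressure gradient: |∂P/∂n| = 1200 Pa / 353000 m = 3.40×10⁻³ Pa/m
Geostrophic balance (pressure-gradient force = Coriolis force):
V_g = (1/(fρ)) |∂P/∂n| = 3.40×10⁻³ / (8.98×10⁻⁵ × 0.956) = 39.6 m/s

40 m/s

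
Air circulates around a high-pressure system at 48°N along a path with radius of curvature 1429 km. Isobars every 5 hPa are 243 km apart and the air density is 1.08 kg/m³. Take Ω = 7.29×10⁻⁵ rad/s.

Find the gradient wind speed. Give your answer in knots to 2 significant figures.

Coriolis parameter at 48°N:
f = 2Ω sin φ = 2 × 7.29×10⁻⁵ × sin 48° = 1.08×10⁻⁴ s⁻¹
Pressure gradient: |∂P/∂n| = 500 Pa / 243000 m = 2.06×10⁻³ Pa/m
Geostrophic speed: V_g = |∂P/∂n|/(fρ) = 2.06×10⁻³/(1.08×10⁻⁴ × 1.08) = 17.6 m/s
Around a high, pressure-gradient force acts outward with centrifugal, so Coriolis balances both:
fV = (1/ρ)|∂P/∂n| + V²/R  →  V² − fR·V + fR·V_g = 0
With fR = 1.08×10⁻⁴ × 1429×10³ m = 155 m/s:
V = [fR − √((fR)² − 4 fR V_g)]/2 = [155 − √(155² − 4×155×17.6)]/2 = 20.2 m/s
Supergeostrophic (V > V_g = 17.6 m/s), as expected around a high.
Converting: 20.2 m/s × 1.944 = 39 knots

39 knots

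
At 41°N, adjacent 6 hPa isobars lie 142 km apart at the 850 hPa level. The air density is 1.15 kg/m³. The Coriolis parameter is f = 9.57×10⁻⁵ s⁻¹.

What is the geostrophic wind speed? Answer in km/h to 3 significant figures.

Pressure gradient: |∂P/∂n| = 600 Pa / 142000 m = 4.23×10⁻³ Pa/m
Geostrophic balance (pressure-gradient force = Coriolis force):
V_g = (1/(fρ)) |∂P/∂n| = 4.23×10⁻³ / (9.57×10⁻⁵ × 1.15) = 38.4 m/s
Converting: 38.4 m/s × 3.6 = 138 km/h

138 km/h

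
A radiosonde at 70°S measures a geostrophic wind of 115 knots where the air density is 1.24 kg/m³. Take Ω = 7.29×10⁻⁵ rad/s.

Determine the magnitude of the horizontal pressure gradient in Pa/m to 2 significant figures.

1.0×10⁻² Pa/m

Coriolis parameter at 70°S:
f = 2Ω sin φ = 2 × 7.29×10⁻⁵ × sin 70° = 1.37×10⁻⁴ s⁻¹
Wind speed in SI: 115 knots = 59.2 m/s
Geostrophic balance rearranged: |∂P/∂n| = f ρ V_g
|∂P/∂n| = 1.37×10⁻⁴ × 1.24 × 59.2 = 1.01×10⁻² Pa/m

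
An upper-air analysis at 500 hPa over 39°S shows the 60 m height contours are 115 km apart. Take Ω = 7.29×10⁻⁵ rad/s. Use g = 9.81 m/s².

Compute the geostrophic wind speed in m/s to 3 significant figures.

Coriolis parameter at 39°S:
f = 2Ω sin φ = 2 × 7.29×10⁻⁵ × sin 39° = 9.18×10⁻⁵ s⁻¹
Height gradient: |∂Z/∂n| = 60 m / 115000 m = 5.22×10⁻⁴
On a pressure surface, geostrophic balance gives V_g = (g/f)|∂Z/∂n|:
V_g = 9.81 × 5.22×10⁻⁴ / 9.18×10⁻⁵ = 55.8 m/s

55.8 m/s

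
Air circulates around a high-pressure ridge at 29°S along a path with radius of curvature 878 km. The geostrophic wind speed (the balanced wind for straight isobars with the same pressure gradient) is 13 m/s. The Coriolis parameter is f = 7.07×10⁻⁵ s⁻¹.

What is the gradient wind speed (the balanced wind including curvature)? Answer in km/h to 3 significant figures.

66.7 km/h

Around a high, pressure-gradient force acts outward with centrifugal, so Coriolis balances both:
fV = (1/ρ)|∂P/∂n| + V²/R  →  V² − fR·V + fR·V_g = 0
With fR = 7.07×10⁻⁵ × 878×10³ m = 62.1 m/s:
V = [fR − √((fR)² − 4 fR V_g)]/2 = [62.1 − √(62.1² − 4×62.1×13)]/2 = 18.5 m/s
Supergeostrophic (V > V_g = 13 m/s), as expected around a high.
Converting: 18.5 m/s × 3.6 = 66.7 km/h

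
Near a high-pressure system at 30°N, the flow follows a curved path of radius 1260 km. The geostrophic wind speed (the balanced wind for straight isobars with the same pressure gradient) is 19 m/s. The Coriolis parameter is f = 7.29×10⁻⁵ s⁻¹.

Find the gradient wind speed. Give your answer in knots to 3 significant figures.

52.2 knots

Around a high, pressure-gradient force acts outward with centrifugal, so Coriolis balances both:
fV = (1/ρ)|∂P/∂n| + V²/R  →  V² − fR·V + fR·V_g = 0
With fR = 7.29×10⁻⁵ × 1260×10³ m = 91.9 m/s:
V = [fR − √((fR)² − 4 fR V_g)]/2 = [91.9 − √(91.9² − 4×91.9×19)]/2 = 26.8 m/s
Supergeostrophic (V > V_g = 19 m/s), as expected around a high.
Converting: 26.8 m/s × 1.944 = 52.2 knots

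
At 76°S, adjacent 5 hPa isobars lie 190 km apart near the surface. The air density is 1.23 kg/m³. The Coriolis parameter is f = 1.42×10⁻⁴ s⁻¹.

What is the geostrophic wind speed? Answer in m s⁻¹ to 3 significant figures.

Pressure gradient: |∂P/∂n| = 500 Pa / 190000 m = 2.63×10⁻³ Pa/m
Geostrophic balance (pressure-gradient force = Coriolis force):
V_g = (1/(fρ)) |∂P/∂n| = 2.63×10⁻³ / (1.42×10⁻⁴ × 1.23) = 15.1 m/s

15.1 m s⁻¹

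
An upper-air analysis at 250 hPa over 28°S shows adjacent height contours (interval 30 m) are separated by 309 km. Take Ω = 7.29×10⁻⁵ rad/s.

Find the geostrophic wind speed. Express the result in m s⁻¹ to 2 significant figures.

Coriolis parameter at 28°S:
f = 2Ω sin φ = 2 × 7.29×10⁻⁵ × sin 28° = 6.84×10⁻⁵ s⁻¹
Height gradient: |∂Z/∂n| = 30 m / 309000 m = 9.71×10⁻⁵
On a pressure surface, geostrophic balance gives V_g = (g/f)|∂Z/∂n|:
V_g = 9.81 × 9.71×10⁻⁵ / 6.84×10⁻⁵ = 13.9 m/s

14 m s⁻¹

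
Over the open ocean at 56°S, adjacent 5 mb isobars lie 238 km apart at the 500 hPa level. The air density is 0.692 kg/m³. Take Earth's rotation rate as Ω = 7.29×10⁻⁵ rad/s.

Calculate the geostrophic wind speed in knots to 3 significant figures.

Coriolis parameter at 56°S:
f = 2Ω sin φ = 2 × 7.29×10⁻⁵ × sin 56° = 1.21×10⁻⁴ s⁻¹
Pressure gradient: |∂P/∂n| = 500 Pa / 238000 m = 2.10×10⁻³ Pa/m
Geostrophic balance (pressure-gradient force = Coriolis force):
V_g = (1/(fρ)) |∂P/∂n| = 2.10×10⁻³ / (1.21×10⁻⁴ × 0.692) = 25.1 m/s
Converting: 25.1 m/s × 1.944 = 48.8 knots

48.8 knots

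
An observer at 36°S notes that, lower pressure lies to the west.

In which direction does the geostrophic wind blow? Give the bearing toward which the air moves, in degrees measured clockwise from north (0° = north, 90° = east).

180°

The pressure-gradient force points toward the west (bearing 270°).
Geostrophic balance: in the Southern Hemisphere the Coriolis force deflects motion to the left, so the geostrophic wind blows 90° to the left of the pressure-gradient force (low pressure on the right).
Rotating 270° by 90° counterclockwise gives 180° — the wind blows toward the south.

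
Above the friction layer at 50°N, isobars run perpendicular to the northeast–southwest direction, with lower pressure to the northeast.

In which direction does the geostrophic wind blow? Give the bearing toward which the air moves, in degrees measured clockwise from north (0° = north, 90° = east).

135°

The pressure-gradient force points toward the northeast (bearing 045°).
Geostrophic balance: in the Northern Hemisphere the Coriolis force deflects motion to the right, so the geostrophic wind blows 90° to the right of the pressure-gradient force (low pressure on the left).
Rotating 045° by 90° clockwise gives 135° — the wind blows toward the southeast.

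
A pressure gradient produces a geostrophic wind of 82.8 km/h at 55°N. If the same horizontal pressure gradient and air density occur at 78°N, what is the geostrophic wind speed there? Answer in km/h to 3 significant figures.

69.3 km/h

With the same pressure gradient and density, V_g ∝ 1/f ∝ 1/sin φ.
V₂ = V₁ · sin φ₁ / sin φ₂ = 82.8 × sin 55° / sin 78°
V₂ = 82.8 × 0.8192/0.9781 = 69.3 km/h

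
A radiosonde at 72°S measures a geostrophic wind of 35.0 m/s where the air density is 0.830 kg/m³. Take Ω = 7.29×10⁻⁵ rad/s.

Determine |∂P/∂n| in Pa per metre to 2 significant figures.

Coriolis parameter at 72°S:
f = 2Ω sin φ = 2 × 7.29×10⁻⁵ × sin 72° = 1.39×10⁻⁴ s⁻¹
Geostrophic balance rearranged: |∂P/∂n| = f ρ V_g
|∂P/∂n| = 1.39×10⁻⁴ × 0.830 × 35.0 = 4.03×10⁻³ Pa/m

4.0×10⁻³ Pa/m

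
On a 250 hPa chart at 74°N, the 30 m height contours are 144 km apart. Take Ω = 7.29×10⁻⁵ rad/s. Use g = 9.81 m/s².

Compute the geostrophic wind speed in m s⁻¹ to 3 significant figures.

Coriolis parameter at 74°N:
f = 2Ω sin φ = 2 × 7.29×10⁻⁵ × sin 74° = 1.40×10⁻⁴ s⁻¹
Height gradient: |∂Z/∂n| = 30 m / 144000 m = 2.08×10⁻⁴
On a pressure surface, geostrophic balance gives V_g = (g/f)|∂Z/∂n|:
V_g = 9.81 × 2.08×10⁻⁴ / 1.40×10⁻⁴ = 14.6 m/s

14.6 m s⁻¹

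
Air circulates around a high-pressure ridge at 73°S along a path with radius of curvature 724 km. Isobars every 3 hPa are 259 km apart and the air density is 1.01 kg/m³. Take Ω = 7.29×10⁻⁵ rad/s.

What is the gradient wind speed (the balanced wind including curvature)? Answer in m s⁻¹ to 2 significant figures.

Coriolis parameter at 73°S:
f = 2Ω sin φ = 2 × 7.29×10⁻⁵ × sin 73° = 1.39×10⁻⁴ s⁻¹
Pressure gradient: |∂P/∂n| = 300 Pa / 259000 m = 1.16×10⁻³ Pa/m
Geostrophic speed: V_g = |∂P/∂n|/(fρ) = 1.16×10⁻³/(1.39×10⁻⁴ × 1.01) = 8.23 m/s
Around a high, pressure-gradient force acts outward with centrifugal, so Coriolis balances both:
fV = (1/ρ)|∂P/∂n| + V²/R  →  V² − fR·V + fR·V_g = 0
With fR = 1.39×10⁻⁴ × 724×10³ m = 101 m/s:
V = [fR − √((fR)² − 4 fR V_g)]/2 = [101 − √(101² − 4×101×8.23)]/2 = 9.03 m/s
Supergeostrophic (V > V_g = 8.23 m/s), as expected around a high.

9.0 m s⁻¹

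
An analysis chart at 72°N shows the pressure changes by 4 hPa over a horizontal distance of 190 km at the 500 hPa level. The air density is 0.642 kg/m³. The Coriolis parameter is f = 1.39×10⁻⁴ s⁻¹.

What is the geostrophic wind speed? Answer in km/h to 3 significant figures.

Pressure gradient: |∂P/∂n| = 400 Pa / 190000 m = 2.11×10⁻³ Pa/m
Geostrophic balance (pressure-gradient force = Coriolis force):
V_g = (1/(fρ)) |∂P/∂n| = 2.11×10⁻³ / (1.39×10⁻⁴ × 0.642) = 23.6 m/s
Converting: 23.6 m/s × 3.6 = 84.9 km/h

84.9 km/h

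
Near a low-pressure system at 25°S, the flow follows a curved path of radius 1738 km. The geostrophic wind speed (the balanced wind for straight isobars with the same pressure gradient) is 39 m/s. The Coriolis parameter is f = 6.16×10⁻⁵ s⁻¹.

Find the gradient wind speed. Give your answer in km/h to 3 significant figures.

Around a low, centrifugal force acts outward with Coriolis, so pressure-gradient force balances both:
(1/ρ)|∂P/∂n| = fV + V²/R  →  V² + fR·V − fR·V_g = 0
With fR = 6.16×10⁻⁵ × 1738×10³ m = 107 m/s:
V = [−fR + √((fR)² + 4 fR V_g)]/2 = [−107 + √(107² + 4×107×39)]/2 = 30.4 m/s
Subgeostrophic (V < V_g = 39 m/s), as expected around a low.
Converting: 30.4 m/s × 3.6 = 109 km/h

109 km/h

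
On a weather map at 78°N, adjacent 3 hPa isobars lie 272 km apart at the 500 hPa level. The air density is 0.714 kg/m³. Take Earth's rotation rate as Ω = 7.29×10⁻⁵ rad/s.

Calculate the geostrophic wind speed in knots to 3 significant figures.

21.1 knots

Coriolis parameter at 78°N:
f = 2Ω sin φ = 2 × 7.29×10⁻⁵ × sin 78° = 1.43×10⁻⁴ s⁻¹
Pressure gradient: |∂P/∂n| = 300 Pa / 272000 m = 1.10×10⁻³ Pa/m
Geostrophic balance (pressure-gradient force = Coriolis force):
V_g = (1/(fρ)) |∂P/∂n| = 1.10×10⁻³ / (1.43×10⁻⁴ × 0.714) = 10.8 m/s
Converting: 10.8 m/s × 1.944 = 21.1 knots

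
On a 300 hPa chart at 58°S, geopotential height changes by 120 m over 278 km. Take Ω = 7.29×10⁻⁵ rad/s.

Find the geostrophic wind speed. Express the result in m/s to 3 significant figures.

Coriolis parameter at 58°S:
f = 2Ω sin φ = 2 × 7.29×10⁻⁵ × sin 58° = 1.24×10⁻⁴ s⁻¹
Height gradient: |∂Z/∂n| = 120 m / 278000 m = 4.32×10⁻⁴
On a pressure surface, geostrophic balance gives V_g = (g/f)|∂Z/∂n|:
V_g = 9.81 × 4.32×10⁻⁴ / 1.24×10⁻⁴ = 34.2 m/s

34.2 m/s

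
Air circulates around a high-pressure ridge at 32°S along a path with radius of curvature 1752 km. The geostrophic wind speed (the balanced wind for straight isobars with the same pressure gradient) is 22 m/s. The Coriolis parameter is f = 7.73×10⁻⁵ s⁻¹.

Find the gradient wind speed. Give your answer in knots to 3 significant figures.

Around a high, pressure-gradient force acts outward with centrifugal, so Coriolis balances both:
fV = (1/ρ)|∂P/∂n| + V²/R  →  V² − fR·V + fR·V_g = 0
With fR = 7.73×10⁻⁵ × 1752×10³ m = 135 m/s:
V = [fR − √((fR)² − 4 fR V_g)]/2 = [135 − √(135² − 4×135×22)]/2 = 27.6 m/s
Supergeostrophic (V > V_g = 22 m/s), as expected around a high.
Converting: 27.6 m/s × 1.944 = 53.7 knots

53.7 knots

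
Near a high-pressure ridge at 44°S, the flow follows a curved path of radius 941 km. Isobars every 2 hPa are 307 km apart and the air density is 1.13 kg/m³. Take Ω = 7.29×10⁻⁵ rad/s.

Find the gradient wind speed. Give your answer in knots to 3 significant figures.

Coriolis parameter at 44°S:
f = 2Ω sin φ = 2 × 7.29×10⁻⁵ × sin 44° = 1.01×10⁻⁴ s⁻¹
Pressure gradient: |∂P/∂n| = 200 Pa / 307000 m = 6.51×10⁻⁴ Pa/m
Geostrophic speed: V_g = |∂P/∂n|/(fρ) = 6.51×10⁻⁴/(1.01×10⁻⁴ × 1.13) = 5.69 m/s
Around a high, pressure-gradient force acts outward with centrifugal, so Coriolis balances both:
fV = (1/ρ)|∂P/∂n| + V²/R  →  V² − fR·V + fR·V_g = 0
With fR = 1.01×10⁻⁴ × 941×10³ m = 95.3 m/s:
V = [fR − √((fR)² − 4 fR V_g)]/2 = [95.3 − √(95.3² − 4×95.3×5.69)]/2 = 6.08 m/s
Supergeostrophic (V > V_g = 5.69 m/s), as expected around a high.
Converting: 6.08 m/s × 1.944 = 11.8 knots

11.8 knots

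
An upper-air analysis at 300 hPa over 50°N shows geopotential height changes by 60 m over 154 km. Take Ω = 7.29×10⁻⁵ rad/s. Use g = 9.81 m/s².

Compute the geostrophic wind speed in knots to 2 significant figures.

Coriolis parameter at 50°N:
f = 2Ω sin φ = 2 × 7.29×10⁻⁵ × sin 50° = 1.12×10⁻⁴ s⁻¹
Height gradient: |∂Z/∂n| = 60 m / 154000 m = 3.90×10⁻⁴
On a pressure surface, geostrophic balance gives V_g = (g/f)|∂Z/∂n|:
V_g = 9.81 × 3.90×10⁻⁴ / 1.12×10⁻⁴ = 34.2 m/s
Converting: 34.2 m/s × 1.944 = 67 knots

67 knots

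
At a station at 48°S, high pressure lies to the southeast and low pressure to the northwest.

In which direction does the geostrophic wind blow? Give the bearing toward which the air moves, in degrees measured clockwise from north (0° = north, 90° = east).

225°

The pressure-gradient force points toward the northwest (bearing 315°).
Geostrophic balance: in the Southern Hemisphere the Coriolis force deflects motion to the left, so the geostrophic wind blows 90° to the left of the pressure-gradient force (low pressure on the right).
Rotating 315° by 90° counterclockwise gives 225° — the wind blows toward the southwest.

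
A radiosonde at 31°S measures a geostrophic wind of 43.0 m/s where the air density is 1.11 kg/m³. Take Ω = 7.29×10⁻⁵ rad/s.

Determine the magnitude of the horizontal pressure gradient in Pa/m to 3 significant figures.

3.58×10⁻³ Pa/m

Coriolis parameter at 31°S:
f = 2Ω sin φ = 2 × 7.29×10⁻⁵ × sin 31° = 7.51×10⁻⁵ s⁻¹
Geostrophic balance rearranged: |∂P/∂n| = f ρ V_g
|∂P/∂n| = 7.51×10⁻⁵ × 1.11 × 43.0 = 3.58×10⁻³ Pa/m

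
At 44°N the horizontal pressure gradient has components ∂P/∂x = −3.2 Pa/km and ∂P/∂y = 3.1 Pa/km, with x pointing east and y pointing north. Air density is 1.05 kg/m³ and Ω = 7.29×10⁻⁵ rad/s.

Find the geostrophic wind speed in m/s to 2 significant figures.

Coriolis parameter at 44°N:
f = 2Ω sin φ = 2 × 7.29×10⁻⁵ × sin 44° = 1.01×10⁻⁴ s⁻¹
Component geostrophic relations (x east, y north):
u_g = −(1/(fρ)) ∂P/∂y,  v_g = (1/(fρ)) ∂P/∂x
u_g = −(3.1×10⁻³)/(1.01×10⁻⁴ × 1.05) = −29.2 m/s;  v_g = (−3.2×10⁻³)/(1.01×10⁻⁴ × 1.05) = −30.1 m/s
|V_g| = √(u_g² + v_g²) = 41.9 m/s

42 m/s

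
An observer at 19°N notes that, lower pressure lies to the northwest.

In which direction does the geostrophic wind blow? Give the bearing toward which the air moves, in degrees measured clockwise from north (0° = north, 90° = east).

The pressure-gradient force points toward the northwest (bearing 315°).
Geostrophic balance: in the Northern Hemisphere the Coriolis force deflects motion to the right, so the geostrophic wind blows 90° to the right of the pressure-gradient force (low pressure on the left).
Rotating 315° by 90° clockwise gives 045° — the wind blows toward the northeast.

045°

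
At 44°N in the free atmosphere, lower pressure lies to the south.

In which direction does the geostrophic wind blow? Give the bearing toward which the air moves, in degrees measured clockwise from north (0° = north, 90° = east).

270°

The pressure-gradient force points toward the south (bearing 180°).
Geostrophic balance: in the Northern Hemisphere the Coriolis force deflects motion to the right, so the geostrophic wind blows 90° to the right of the pressure-gradient force (low pressure on the left).
Rotating 180° by 90° clockwise gives 270° — the wind blows toward the west.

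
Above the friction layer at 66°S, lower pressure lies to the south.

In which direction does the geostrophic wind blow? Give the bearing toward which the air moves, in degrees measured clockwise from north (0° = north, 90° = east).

090°

The pressure-gradient force points toward the south (bearing 180°).
Geostrophic balance: in the Southern Hemisphere the Coriolis force deflects motion to the left, so the geostrophic wind blows 90° to the left of the pressure-gradient force (low pressure on the right).
Rotating 180° by 90° counterclockwise gives 090° — the wind blows toward the east.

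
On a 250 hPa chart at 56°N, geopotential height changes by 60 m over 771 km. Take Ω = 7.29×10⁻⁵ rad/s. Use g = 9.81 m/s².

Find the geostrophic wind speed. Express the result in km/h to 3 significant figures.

Coriolis parameter at 56°N:
f = 2Ω sin φ = 2 × 7.29×10⁻⁵ × sin 56° = 1.21×10⁻⁴ s⁻¹
Height gradient: |∂Z/∂n| = 60 m / 771000 m = 7.78×10⁻⁵
On a pressure surface, geostrophic balance gives V_g = (g/f)|∂Z/∂n|:
V_g = 9.81 × 7.78×10⁻⁵ / 1.21×10⁻⁴ = 6.32 m/s
Converting: 6.32 m/s × 3.6 = 22.7 km/h

22.7 km/h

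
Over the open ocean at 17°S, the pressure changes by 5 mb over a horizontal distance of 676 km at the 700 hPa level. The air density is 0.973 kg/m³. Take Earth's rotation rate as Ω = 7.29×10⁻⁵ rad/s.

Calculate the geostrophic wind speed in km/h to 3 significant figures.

Coriolis parameter at 17°S:
f = 2Ω sin φ = 2 × 7.29×10⁻⁵ × sin 17° = 4.26×10⁻⁵ s⁻¹
Pressure gradient: |∂P/∂n| = 500 Pa / 676000 m = 7.40×10⁻⁴ Pa/m
Geostrophic balance (pressure-gradient force = Coriolis force):
V_g = (1/(fρ)) |∂P/∂n| = 7.40×10⁻⁴ / (4.26×10⁻⁵ × 0.973) = 17.8 m/s
Converting: 17.8 m/s × 3.6 = 64.2 km/h

64.2 km/h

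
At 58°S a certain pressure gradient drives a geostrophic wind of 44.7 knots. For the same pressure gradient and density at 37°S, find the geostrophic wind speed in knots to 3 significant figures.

With the same pressure gradient and density, V_g ∝ 1/f ∝ 1/sin φ.
V₂ = V₁ · sin φ₁ / sin φ₂ = 44.7 × sin 58° / sin 37°
V₂ = 44.7 × 0.8480/0.6018 = 63.0 knots

63.0 knots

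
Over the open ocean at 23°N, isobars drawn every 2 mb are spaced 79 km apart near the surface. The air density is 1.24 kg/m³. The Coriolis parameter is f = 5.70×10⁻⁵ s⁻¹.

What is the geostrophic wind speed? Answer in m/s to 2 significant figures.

36 m/s

Pressure gradient: |∂P/∂n| = 200 Pa / 79000 m = 2.53×10⁻³ Pa/m
Geostrophic balance (pressure-gradient force = Coriolis force):
V_g = (1/(fρ)) |∂P/∂n| = 2.53×10⁻³ / (5.70×10⁻⁵ × 1.24) = 35.8 m/s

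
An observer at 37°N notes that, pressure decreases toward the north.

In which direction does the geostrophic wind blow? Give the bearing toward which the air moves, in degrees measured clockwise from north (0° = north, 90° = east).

The pressure-gradient force points toward the north (bearing 000°).
Geostrophic balance: in the Northern Hemisphere the Coriolis force deflects motion to the right, so the geostrophic wind blows 90° to the right of the pressure-gradient force (low pressure on the left).
Rotating 000° by 90° clockwise gives 090° — the wind blows toward the east.

090°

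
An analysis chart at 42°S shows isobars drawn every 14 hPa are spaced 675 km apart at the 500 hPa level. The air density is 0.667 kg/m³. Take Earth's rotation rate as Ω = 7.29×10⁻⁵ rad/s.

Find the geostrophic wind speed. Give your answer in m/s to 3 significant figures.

Coriolis parameter at 42°S:
f = 2Ω sin φ = 2 × 7.29×10⁻⁵ × sin 42° = 9.76×10⁻⁵ s⁻¹
Pressure gradient: |∂P/∂n| = 1400 Pa / 675000 m = 2.07×10⁻³ Pa/m
Geostrophic balance (pressure-gradient force = Coriolis force):
V_g = (1/(fρ)) |∂P/∂n| = 2.07×10⁻³ / (9.76×10⁻⁵ × 0.667) = 31.9 m/s

31.9 m/s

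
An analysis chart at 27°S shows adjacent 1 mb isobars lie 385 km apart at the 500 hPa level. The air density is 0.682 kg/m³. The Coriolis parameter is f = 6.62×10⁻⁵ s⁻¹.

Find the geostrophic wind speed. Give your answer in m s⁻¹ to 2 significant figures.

Pressure gradient: |∂P/∂n| = 100 Pa / 385000 m = 2.60×10⁻⁴ Pa/m
Geostrophic balance (pressure-gradient force = Coriolis force):
V_g = (1/(fρ)) |∂P/∂n| = 2.60×10⁻⁴ / (6.62×10⁻⁵ × 0.682) = 5.75 m/s

5.8 m s⁻¹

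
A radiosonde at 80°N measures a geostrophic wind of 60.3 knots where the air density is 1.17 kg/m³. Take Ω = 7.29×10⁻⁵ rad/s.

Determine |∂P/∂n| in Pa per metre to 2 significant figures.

5.2×10⁻³ Pa/m

Coriolis parameter at 80°N:
f = 2Ω sin φ = 2 × 7.29×10⁻⁵ × sin 80° = 1.44×10⁻⁴ s⁻¹
Wind speed in SI: 60.3 knots = 31.0 m/s
Geostrophic balance rearranged: |∂P/∂n| = f ρ V_g
|∂P/∂n| = 1.44×10⁻⁴ × 1.17 × 31.0 = 5.21×10⁻³ Pa/m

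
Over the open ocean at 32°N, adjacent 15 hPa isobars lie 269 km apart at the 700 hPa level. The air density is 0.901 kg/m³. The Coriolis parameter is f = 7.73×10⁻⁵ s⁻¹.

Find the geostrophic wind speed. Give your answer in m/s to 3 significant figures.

Pressure gradient: |∂P/∂n| = 1500 Pa / 269000 m = 5.58×10⁻³ Pa/m
Geostrophic balance (pressure-gradient force = Coriolis force):
V_g = (1/(fρ)) |∂P/∂n| = 5.58×10⁻³ / (7.73×10⁻⁵ × 0.901) = 80.1 m/s

80.1 m/s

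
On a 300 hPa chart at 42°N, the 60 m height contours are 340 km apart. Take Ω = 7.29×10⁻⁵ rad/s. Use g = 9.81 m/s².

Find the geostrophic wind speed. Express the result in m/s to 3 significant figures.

Coriolis parameter at 42°N:
f = 2Ω sin φ = 2 × 7.29×10⁻⁵ × sin 42° = 9.76×10⁻⁵ s⁻¹
Height gradient: |∂Z/∂n| = 60 m / 340000 m = 1.76×10⁻⁴
On a pressure surface, geostrophic balance gives V_g = (g/f)|∂Z/∂n|:
V_g = 9.81 × 1.76×10⁻⁴ / 9.76×10⁻⁵ = 17.7 m/s

17.7 m/s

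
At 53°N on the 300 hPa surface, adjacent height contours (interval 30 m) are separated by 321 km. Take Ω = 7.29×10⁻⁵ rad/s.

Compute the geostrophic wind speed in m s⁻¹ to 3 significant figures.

Coriolis parameter at 53°N:
f = 2Ω sin φ = 2 × 7.29×10⁻⁵ × sin 53° = 1.16×10⁻⁴ s⁻¹
Height gradient: |∂Z/∂n| = 30 m / 321000 m = 9.35×10⁻⁵
On a pressure surface, geostrophic balance gives V_g = (g/f)|∂Z/∂n|:
V_g = 9.81 × 9.35×10⁻⁵ / 1.16×10⁻⁴ = 7.87 m/s

7.87 m s⁻¹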